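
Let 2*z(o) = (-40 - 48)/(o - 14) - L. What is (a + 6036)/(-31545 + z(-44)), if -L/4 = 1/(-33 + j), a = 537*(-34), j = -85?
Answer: 165967/428351 ≈ 0.38746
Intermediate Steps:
a = -18258
L = 2/59 (L = -4/(-33 - 85) = -4/(-118) = -4*(-1/118) = 2/59 ≈ 0.033898)
z(o) = -1/59 - 44/(-14 + o) (z(o) = ((-40 - 48)/(o - 14) - 1*2/59)/2 = (-88/(-14 + o) - 2/59)/2 = (-2/59 - 88/(-14 + o))/2 = -1/59 - 44/(-14 + o))
(a + 6036)/(-31545 + z(-44)) = (-18258 + 6036)/(-31545 + (-2582 - 1*(-44))/(59*(-14 - 44))) = -12222/(-31545 + (1/59)*(-2582 + 44)/(-58)) = -12222/(-31545 + (1/59)*(-1/58)*(-2538)) = -12222/(-31545 + 1269/1711) = -12222/(-53972226/1711) = -12222*(-1711/53972226) = 165967/428351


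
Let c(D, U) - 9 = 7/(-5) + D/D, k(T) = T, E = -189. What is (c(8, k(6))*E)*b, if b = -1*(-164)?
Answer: -1332828/5 ≈ -2.6657e+5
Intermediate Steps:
b = 164
c(D, U) = 43/5 (c(D, U) = 9 + (7/(-5) + D/D) = 9 + (7*(-⅕) + 1) = 9 + (-7/5 + 1) = 9 - ⅖ = 43/5)
(c(8, k(6))*E)*b = ((43/5)*(-189))*164 = -8127/5*164 = -1332828/5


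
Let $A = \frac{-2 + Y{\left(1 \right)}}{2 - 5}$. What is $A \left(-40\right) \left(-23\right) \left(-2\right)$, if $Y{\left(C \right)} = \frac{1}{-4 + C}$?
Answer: $- \frac{12880}{9} \approx -1431.1$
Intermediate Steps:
$A = \frac{7}{9}$ ($A = \frac{-2 + \frac{1}{-4 + 1}}{2 - 5} = \frac{-2 + \frac{1}{-3}}{-3} = \left(-2 - \frac{1}{3}\right) \left(- \frac{1}{3}\right) = \left(- \frac{7}{3}\right) \left(- \frac{1}{3}\right) = \frac{7}{9} \approx 0.77778$)
$A \left(-40\right) \left(-23\right) \left(-2\right) = \frac{7 \left(-40\right) \left(-23\right) \left(-2\right)}{9} = \frac{7 \cdot 920 \left(-2\right)}{9} = \frac{7}{9} \left(-1840\right) = - \frac{12880}{9}$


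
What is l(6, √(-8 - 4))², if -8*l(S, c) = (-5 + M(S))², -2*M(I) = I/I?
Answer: 14641/1024 ≈ 14.298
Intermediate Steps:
M(I) = -½ (M(I) = -I/(2*I) = -½*1 = -½)
l(S, c) = -121/32 (l(S, c) = -(-5 - ½)²/8 = -(-11/2)²/8 = -⅛*121/4 = -121/32)
l(6, √(-8 - 4))² = (-121/32)² = 14641/1024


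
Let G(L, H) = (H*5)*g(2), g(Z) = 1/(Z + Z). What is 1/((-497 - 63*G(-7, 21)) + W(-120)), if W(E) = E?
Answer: -4/9083 ≈ -0.00044038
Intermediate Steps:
g(Z) = 1/(2*Z)
G(L, H) = 5*H/4 (G(L, H) = (H*5)*((½)/2) = (5*H)*((½)*(½)) = (5*H)*(¼) = 5*H/4)
1/((-497 - 63*G(-7, 21)) + W(-120)) = 1/((-497 - 315*21/4) - 120) = 1/((-497 - 63*105/4) - 120) = 1/((-497 - 6615/4) - 120) = 1/(-8603/4 - 120) = 1/(-9083/4) = -4/9083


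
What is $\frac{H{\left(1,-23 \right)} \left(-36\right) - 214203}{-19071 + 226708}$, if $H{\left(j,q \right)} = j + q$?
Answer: $- \frac{213411}{207637} \approx -1.0278$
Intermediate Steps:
$\frac{H{\left(1,-23 \right)} \left(-36\right) - 214203}{-19071 + 226708} = \frac{\left(1 - 23\right) \left(-36\right) - 214203}{-19071 + 226708} = \frac{\left(-22\right) \left(-36\right) - 214203}{207637} = \left(792 - 214203\right) \frac{1}{207637} = \left(-213411\right) \frac{1}{207637} = - \frac{213411}{207637}$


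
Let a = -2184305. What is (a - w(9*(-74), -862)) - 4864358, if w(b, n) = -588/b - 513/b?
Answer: -1564803553/222 ≈ -7.0487e+6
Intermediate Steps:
w(b, n) = -1101/b
(a - w(9*(-74), -862)) - 4864358 = (-2184305 - (-1101)/(9*(-74))) - 4864358 = (-2184305 - (-1101)/(-666)) - 4864358 = (-2184305 - (-1101)*(-1)/666) - 4864358 = (-2184305 - 1*367/222) - 4864358 = (-2184305 - 367/222) - 4864358 = -484916077/222 - 4864358 = -1564803553/222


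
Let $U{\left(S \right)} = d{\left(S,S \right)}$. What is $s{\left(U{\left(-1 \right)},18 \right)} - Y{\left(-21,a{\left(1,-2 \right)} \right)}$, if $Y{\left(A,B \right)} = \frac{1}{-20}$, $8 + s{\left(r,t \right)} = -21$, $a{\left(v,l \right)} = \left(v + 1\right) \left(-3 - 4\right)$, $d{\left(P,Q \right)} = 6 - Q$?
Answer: $- \frac{579}{20} \approx -28.95$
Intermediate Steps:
$a{\left(v,l \right)} = -7 - 7 v$ ($a{\left(v,l \right)} = \left(1 + v\right) \left(-7\right) = -7 - 7 v$)
$U{\left(S \right)} = 6 - S$
$s{\left(r,t \right)} = -29$ ($s{\left(r,t \right)} = -8 - 21 = -29$)
$Y{\left(A,B \right)} = - \frac{1}{20}$
$s{\left(U{\left(-1 \right)},18 \right)} - Y{\left(-21,a{\left(1,-2 \right)} \right)} = -29 - - \frac{1}{20} = -29 + \frac{1}{20} = - \frac{579}{20}$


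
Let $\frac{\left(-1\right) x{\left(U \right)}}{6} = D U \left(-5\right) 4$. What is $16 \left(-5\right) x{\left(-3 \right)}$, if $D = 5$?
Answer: $144000$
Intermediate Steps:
$x{\left(U \right)} = 600 U$ ($x{\left(U \right)} = - 6 \cdot 5 U \left(-5\right) 4 = - 6 \cdot 5 \left(- 5 U\right) 4 = - 6 - 25 U 4 = - 6 \left(- 100 U\right) = 600 U$)
$16 \left(-5\right) x{\left(-3 \right)} = 16 \left(-5\right) 600 \left(-3\right) = \left(-80\right) \left(-1800\right) = 144000$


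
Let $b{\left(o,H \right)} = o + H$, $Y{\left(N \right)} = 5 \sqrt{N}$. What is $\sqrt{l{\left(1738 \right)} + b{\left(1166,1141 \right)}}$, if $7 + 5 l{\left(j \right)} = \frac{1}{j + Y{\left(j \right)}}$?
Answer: $\frac{\sqrt{4007133 + 11528 \sqrt{1738}}}{\sqrt{1738 + 5 \sqrt{1738}}} \approx 48.017$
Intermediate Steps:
$b{\left(o,H \right)} = H + o$
$l{\left(j \right)} = - \frac{7}{5} + \frac{1}{5 \left(j + 5 \sqrt{j}\right)}$
$\sqrt{l{\left(1738 \right)} + b{\left(1166,1141 \right)}} = \sqrt{\frac{1 - 35 \sqrt{1738} - 12166}{5 \left(1738 + 5 \sqrt{1738}\right)} + \left(1141 + 1166\right)} = \sqrt{\frac{1 - 35 \sqrt{1738} - 12166}{5 \left(1738 + 5 \sqrt{1738}\right)} + 2307} = \sqrt{\frac{-12165 - 35 \sqrt{1738}}{5 \left(1738 + 5 \sqrt{1738}\right)} + 2307} = \sqrt{2307 + \frac{-12165 - 35 \sqrt{1738}}{5 \left(1738 + 5 \sqrt{1738}\right)}}$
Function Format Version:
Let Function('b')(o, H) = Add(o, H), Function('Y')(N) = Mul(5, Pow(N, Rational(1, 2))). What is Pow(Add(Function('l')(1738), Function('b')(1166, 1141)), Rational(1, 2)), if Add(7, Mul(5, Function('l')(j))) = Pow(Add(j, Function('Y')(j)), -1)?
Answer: Mul(Pow(Add(1738, Mul(5, Pow(1738, Rational(1, 2)))), Rational(-1, 2)), Pow(Add(4007133, Mul(11528, Pow(1738, Rational(1, 2)))), Rational(1, 2))) ≈ 48.017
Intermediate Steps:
Function('b')(o, H) = Add(H, o)
Function('l')(j) = Add(Rational(-7, 5), Mul(Rational(1, 5), Pow(Add(j, Mul(5, Pow(j, Rational(1, 2)))), -1)))
Pow(Add(Function('l')(1738), Function('b')(1166, 1141)), Rational(1, 2)) = Pow(Add(Mul(Rational(1, 5), Pow(Add(1738, Mul(5, Pow(1738, Rational(1, 2)))), -1), Add(1, Mul(-35, Pow(1738, Rational(1, 2))), Mul(-7, 1738))), Add(1141, 1166)), Rational(1, 2)) = Pow(Add(Mul(Rational(1, 5), Pow(Add(1738, Mul(5, Pow(1738, Rational(1, 2)))), -1), Add(1, Mul(-35, Pow(1738, Rational(1, 2))), -12166)), 2307), Rational(1, 2)) = Pow(Add(Mul(Rational(1, 5), Pow(Add(1738, Mul(5, Pow(1738, Rational(1, 2)))), -1), Add(-12165, Mul(-35, Pow(1738, Rational(1, 2))))), 2307), Rational(1, 2)) = Pow(Add(2307, Mul(Rational(1, 5), Pow(Add(1738, Mul(5, Pow(1738, Rational(1, 2)))), -1), Add(-12165, Mul(-35, Pow(1738, Rational(1, 2)))))), Rational(1, 2))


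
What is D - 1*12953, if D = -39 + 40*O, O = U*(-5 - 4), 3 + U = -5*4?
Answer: -4712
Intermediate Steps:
U = -23 (U = -3 - 5*4 = -3 - 20 = -23)
O = 207 (O = -23*(-5 - 4) = -23*(-9) = 207)
D = 8241 (D = -39 + 40*207 = -39 + 8280 = 8241)
D - 1*12953 = 8241 - 1*12953 = 8241 - 12953 = -4712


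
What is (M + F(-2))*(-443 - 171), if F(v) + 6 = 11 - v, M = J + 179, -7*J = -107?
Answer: -865126/7 ≈ -1.2359e+5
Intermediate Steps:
J = 107/7 (J = -⅐*(-107) = 107/7 ≈ 15.286)
M = 1360/7 (M = 107/7 + 179 = 1360/7 ≈ 194.29)
F(v) = 5 - v (F(v) = -6 + (11 - v) = 5 - v)
(M + F(-2))*(-443 - 171) = (1360/7 + (5 - 1*(-2)))*(-443 - 171) = (1360/7 + (5 + 2))*(-614) = (1360/7 + 7)*(-614) = (1409/7)*(-614) = -865126/7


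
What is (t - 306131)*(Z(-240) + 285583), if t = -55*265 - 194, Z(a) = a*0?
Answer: -91643584700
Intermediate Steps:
Z(a) = 0
t = -14769 (t = -14575 - 194 = -14769)
(t - 306131)*(Z(-240) + 285583) = (-14769 - 306131)*(0 + 285583) = -320900*285583 = -91643584700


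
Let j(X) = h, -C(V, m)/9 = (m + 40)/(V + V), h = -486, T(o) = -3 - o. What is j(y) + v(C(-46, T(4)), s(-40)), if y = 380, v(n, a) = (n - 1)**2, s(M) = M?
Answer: -4071479/8464 ≈ -481.03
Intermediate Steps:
C(V, m) = -9*(40 + m)/(2*V) (C(V, m) = -9*(m + 40)/(V + V) = -9*(40 + m)/(2*V))
v(n, a) = (-1 + n)**2
j(X) = -486
j(y) + v(C(-46, T(4)), s(-40)) = -486 + (-1 + (9/2)*(-40 - (-3 - 1*4))/(-46))**2 = -486 + (-1 + (9/2)*(-1/46)*(-40 - (-3 - 4)))**2 = -486 + (-1 + (9/2)*(-1/46)*(-40 - 1*(-7)))**2 = -486 + (-1 + (9/2)*(-1/46)*(-40 + 7))**2 = -486 + (-1 + (9/2)*(-1/46)*(-33))**2 = -486 + (-1 + 297/92)**2 = -486 + (205/92)**2 = -486 + 42025/8464 = -4071479/8464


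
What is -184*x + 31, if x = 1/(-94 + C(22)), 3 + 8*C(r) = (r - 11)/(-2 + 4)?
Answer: 49413/1499 ≈ 32.964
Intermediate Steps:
C(r) = -17/16 + r/16 (C(r) = -3/8 + ((r - 11)/(-2 + 4))/8 = -3/8 + ((-11 + r)/2)/8 = -3/8 + ((-11 + r)*(½))/8 = -3/8 + (-11/2 + r/2)/8 = -3/8 + (-11/16 + r/16) = -17/16 + r/16)
x = -16/1499 (x = 1/(-94 + (-17/16 + (1/16)*22)) = 1/(-94 + (-17/16 + 11/8)) = 1/(-94 + 5/16) = 1/(-1499/16) = -16/1499 ≈ -0.010674)
-184*x + 31 = -184*(-16/1499) + 31 = 2944/1499 + 31 = 49413/1499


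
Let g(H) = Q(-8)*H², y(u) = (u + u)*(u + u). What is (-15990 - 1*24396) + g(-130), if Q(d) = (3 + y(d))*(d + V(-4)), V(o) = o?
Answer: -52565586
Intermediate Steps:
y(u) = 4*u² (y(u) = (2*u)*(2*u) = 4*u²)
Q(d) = (-4 + d)*(3 + 4*d²) (Q(d) = (3 + 4*d²)*(d - 4) = (3 + 4*d²)*(-4 + d) = (-4 + d)*(3 + 4*d²))
g(H) = -3108*H² (g(H) = (-12 - 16*(-8)² + 3*(-8) + 4*(-8)³)*H² = (-12 - 16*64 - 24 + 4*(-512))*H² = (-12 - 1024 - 24 - 2048)*H² = -3108*H²)
(-15990 - 1*24396) + g(-130) = (-15990 - 1*24396) - 3108*(-130)² = (-15990 - 24396) - 3108*16900 = -40386 - 52525200 = -52565586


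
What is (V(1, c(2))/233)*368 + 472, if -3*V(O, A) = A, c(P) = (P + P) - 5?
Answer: 330296/699 ≈ 472.53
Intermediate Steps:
c(P) = -5 + 2*P (c(P) = 2*P - 5 = -5 + 2*P)
V(O, A) = -A/3
(V(1, c(2))/233)*368 + 472 = (-(-5 + 2*2)/3/233)*368 + 472 = (-(-5 + 4)/3*(1/233))*368 + 472 = (-⅓*(-1)*(1/233))*368 + 472 = ((⅓)*(1/233))*368 + 472 = (1/699)*368 + 472 = 368/699 + 472 = 330296/699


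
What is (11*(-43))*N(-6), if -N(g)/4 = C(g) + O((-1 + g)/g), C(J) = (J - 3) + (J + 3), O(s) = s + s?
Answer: -54868/3 ≈ -18289.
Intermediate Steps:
O(s) = 2*s
C(J) = 2*J (C(J) = (-3 + J) + (3 + J) = 2*J)
N(g) = -8*g - 8*(-1 + g)/g (N(g) = -4*(2*g + 2*((-1 + g)/g)) = -4*(2*g + 2*(-1 + g)/g) = -8*g - 8*(-1 + g)/g)
(11*(-43))*N(-6) = (11*(-43))*(-8 - 8*(-6) + 8/(-6)) = -473*(-8 + 48 + 8*(-1/6)) = -473*(-8 + 48 - 4/3) = -473*116/3 = -54868/3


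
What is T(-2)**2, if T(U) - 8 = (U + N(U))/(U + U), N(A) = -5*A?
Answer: 36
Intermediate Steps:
T(U) = 6 (T(U) = 8 + (U - 5*U)/(U + U) = 8 + (-4*U)/((2*U)) = 8 + (-4*U)*(1/(2*U)) = 8 - 2 = 6)
T(-2)**2 = 6**2 = 36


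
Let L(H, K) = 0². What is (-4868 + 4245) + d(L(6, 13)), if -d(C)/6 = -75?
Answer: -173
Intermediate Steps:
L(H, K) = 0
d(C) = 450 (d(C) = -6*(-75) = 450)
(-4868 + 4245) + d(L(6, 13)) = (-4868 + 4245) + 450 = -623 + 450 = -173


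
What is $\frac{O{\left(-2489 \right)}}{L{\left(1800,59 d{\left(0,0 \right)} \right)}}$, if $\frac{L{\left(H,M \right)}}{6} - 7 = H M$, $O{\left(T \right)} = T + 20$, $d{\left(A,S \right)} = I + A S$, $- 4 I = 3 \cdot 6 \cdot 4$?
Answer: $\frac{823}{3823186} \approx 0.00021527$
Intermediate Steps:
$I = -18$ ($I = - \frac{3 \cdot 6 \cdot 4}{4} = - \frac{3 \cdot 24}{4} = \left(- \frac{1}{4}\right) 72 = -18$)
$d{\left(A,S \right)} = -18 + A S$
$O{\left(T \right)} = 20 + T$
$L{\left(H,M \right)} = 42 + 6 H M$
$\frac{O{\left(-2489 \right)}}{L{\left(1800,59 d{\left(0,0 \right)} \right)}} = \frac{20 - 2489}{42 + 6 \cdot 1800 \cdot 59 \left(-18 + 0 \cdot 0\right)} = - \frac{2469}{42 + 6 \cdot 1800 \cdot 59 \left(-18 + 0\right)} = - \frac{2469}{42 + 6 \cdot 1800 \cdot 59 \left(-18\right)} = - \frac{2469}{42 + 6 \cdot 1800 \left(-1062\right)} = - \frac{2469}{42 - 11469600} = - \frac{2469}{-11469558} = \left(-2469\right) \left(- \frac{1}{11469558}\right) = \frac{823}{3823186}$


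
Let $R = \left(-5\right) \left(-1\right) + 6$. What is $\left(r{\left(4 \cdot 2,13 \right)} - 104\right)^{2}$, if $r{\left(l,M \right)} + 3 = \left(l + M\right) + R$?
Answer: $5625$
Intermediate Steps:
$R = 11$ ($R = 5 + 6 = 11$)
$r{\left(l,M \right)} = 8 + M + l$ ($r{\left(l,M \right)} = -3 + \left(\left(l + M\right) + 11\right) = -3 + \left(\left(M + l\right) + 11\right) = -3 + \left(11 + M + l\right) = 8 + M + l$)
$\left(r{\left(4 \cdot 2,13 \right)} - 104\right)^{2} = \left(\left(8 + 13 + 4 \cdot 2\right) - 104\right)^{2} = \left(\left(8 + 13 + 8\right) - 104\right)^{2} = \left(29 - 104\right)^{2} = \left(-75\right)^{2} = 5625$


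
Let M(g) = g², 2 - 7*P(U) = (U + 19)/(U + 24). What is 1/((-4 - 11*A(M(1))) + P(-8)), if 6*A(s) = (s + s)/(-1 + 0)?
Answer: -48/7 ≈ -6.8571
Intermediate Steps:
P(U) = 2/7 - (19 + U)/(7*(24 + U)) (P(U) = 2/7 - (U + 19)/(7*(U + 24)) = 2/7 - (19 + U)/(7*(24 + U)))
A(s) = -s/3 (A(s) = ((s + s)/(-1 + 0))/6 = ((2*s)/(-1))/6 = ((2*s)*(-1))/6 = (-2*s)/6 = -s/3)
1/((-4 - 11*A(M(1))) + P(-8)) = 1/((-4 - (-11)*1²/3) + (29 - 8)/(7*(24 - 8))) = 1/((-4 - (-11)/3) + (⅐)*21/16) = 1/((-4 - 11*(-⅓)) + (⅐)*(1/16)*21) = 1/((-4 + 11/3) + 3/16) = 1/(-⅓ + 3/16) = 1/(-7/48) = -48/7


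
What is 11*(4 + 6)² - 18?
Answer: 1082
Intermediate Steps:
11*(4 + 6)² - 18 = 11*10² - 18 = 11*100 - 18 = 1100 - 18 = 1082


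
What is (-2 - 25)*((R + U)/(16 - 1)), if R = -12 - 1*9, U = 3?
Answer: 162/5 ≈ 32.400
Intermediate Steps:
R = -21 (R = -12 - 9 = -21)
(-2 - 25)*((R + U)/(16 - 1)) = (-2 - 25)*((-21 + 3)/(16 - 1)) = -(-486)/15 = -27*(-6/5) = 162/5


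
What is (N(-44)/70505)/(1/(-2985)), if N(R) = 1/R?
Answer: 597/620444 ≈ 0.00096221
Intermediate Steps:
(N(-44)/70505)/(1/(-2985)) = (1/(-44*70505))/(1/(-2985)) = (-1/44*1/70505)/(-1/2985) = -1/3102220*(-2985) = 597/620444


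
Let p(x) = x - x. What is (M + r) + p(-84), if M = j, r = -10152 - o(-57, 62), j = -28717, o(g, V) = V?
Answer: -38931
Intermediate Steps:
p(x) = 0
r = -10214 (r = -10152 - 1*62 = -10152 - 62 = -10214)
M = -28717
(M + r) + p(-84) = (-28717 - 10214) + 0 = -38931 + 0 = -38931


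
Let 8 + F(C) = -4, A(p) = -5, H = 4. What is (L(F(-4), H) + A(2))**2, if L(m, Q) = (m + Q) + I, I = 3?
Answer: 100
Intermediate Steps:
F(C) = -12 (F(C) = -8 - 4 = -12)
L(m, Q) = 3 + Q + m (L(m, Q) = (m + Q) + 3 = (Q + m) + 3 = 3 + Q + m)
(L(F(-4), H) + A(2))**2 = ((3 + 4 - 12) - 5)**2 = (-5 - 5)**2 = (-10)**2 = 100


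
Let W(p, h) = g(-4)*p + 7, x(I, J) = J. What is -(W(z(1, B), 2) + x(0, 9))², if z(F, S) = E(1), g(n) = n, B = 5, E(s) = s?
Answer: -144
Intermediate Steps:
z(F, S) = 1
W(p, h) = 7 - 4*p (W(p, h) = -4*p + 7 = 7 - 4*p)
-(W(z(1, B), 2) + x(0, 9))² = -((7 - 4*1) + 9)² = -((7 - 4) + 9)² = -(3 + 9)² = -1*12² = -1*144 = -144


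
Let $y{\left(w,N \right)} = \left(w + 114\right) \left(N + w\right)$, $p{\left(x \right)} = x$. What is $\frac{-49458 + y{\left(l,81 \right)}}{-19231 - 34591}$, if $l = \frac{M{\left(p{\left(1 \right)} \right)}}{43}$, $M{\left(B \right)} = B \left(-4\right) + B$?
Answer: $\frac{37199661}{49758439} \approx 0.74761$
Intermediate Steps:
$M{\left(B \right)} = - 3 B$ ($M{\left(B \right)} = - 4 B + B = - 3 B$)
$l = - \frac{3}{43}$ ($l = \frac{\left(-3\right) 1}{43} = \left(-3\right) \frac{1}{43} = - \frac{3}{43} \approx -0.069767$)
$y{\left(w,N \right)} = \left(114 + w\right) \left(N + w\right)$
$\frac{-49458 + y{\left(l,81 \right)}}{-19231 - 34591} = \frac{-49458 + \left(\left(- \frac{3}{43}\right)^{2} + 114 \cdot 81 + 114 \left(- \frac{3}{43}\right) + 81 \left(- \frac{3}{43}\right)\right)}{-19231 - 34591} = \frac{-49458 + \left(\frac{9}{1849} + 9234 - \frac{342}{43} - \frac{243}{43}\right)}{-53822} = \left(-49458 + \frac{17048520}{1849}\right) \left(- \frac{1}{53822}\right) = \left(- \frac{74399322}{1849}\right) \left(- \frac{1}{53822}\right) = \frac{37199661}{49758439}$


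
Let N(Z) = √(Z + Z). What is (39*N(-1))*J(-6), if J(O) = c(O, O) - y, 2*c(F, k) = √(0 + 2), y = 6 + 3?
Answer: I*(39 - 351*√2) ≈ -457.39*I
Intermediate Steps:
y = 9
N(Z) = √2*√Z (N(Z) = √(2*Z) = √2*√Z)
c(F, k) = √2/2 (c(F, k) = √(0 + 2)/2 = √2/2)
J(O) = -9 + √2/2 (J(O) = √2/2 - 1*9 = √2/2 - 9 = -9 + √2/2)
(39*N(-1))*J(-6) = (39*(√2*√(-1)))*(-9 + √2/2) = (39*(√2*I))*(-9 + √2/2) = (39*(I*√2))*(-9 + √2/2) = (39*I*√2)*(-9 + √2/2) = 39*I*√2*(-9 + √2/2)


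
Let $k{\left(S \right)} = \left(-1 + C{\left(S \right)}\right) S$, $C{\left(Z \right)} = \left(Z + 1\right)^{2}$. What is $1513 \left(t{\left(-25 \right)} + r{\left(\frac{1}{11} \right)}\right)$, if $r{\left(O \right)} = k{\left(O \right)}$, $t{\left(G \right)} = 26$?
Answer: $\frac{52393677}{1331} \approx 39364.0$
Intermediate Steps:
$C{\left(Z \right)} = \left(1 + Z\right)^{2}$
$k{\left(S \right)} = S \left(-1 + \left(1 + S\right)^{2}\right)$ ($k{\left(S \right)} = \left(-1 + \left(1 + S\right)^{2}\right) S = S \left(-1 + \left(1 + S\right)^{2}\right)$)
$r{\left(O \right)} = O^{2} \left(2 + O\right)$
$1513 \left(t{\left(-25 \right)} + r{\left(\frac{1}{11} \right)}\right) = 1513 \left(26 + \left(\frac{1}{11}\right)^{2} \left(2 + \frac{1}{11}\right)\right) = 1513 \left(26 + \frac{2 + \frac{1}{11}}{121}\right) = 1513 \left(26 + \frac{1}{121} \cdot \frac{23}{11}\right) = 1513 \left(26 + \frac{23}{1331}\right) = 1513 \cdot \frac{34629}{1331} = \frac{52393677}{1331}$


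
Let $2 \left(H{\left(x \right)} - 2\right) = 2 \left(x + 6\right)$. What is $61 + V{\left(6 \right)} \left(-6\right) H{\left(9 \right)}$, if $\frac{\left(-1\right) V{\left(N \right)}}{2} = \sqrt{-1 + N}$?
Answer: $61 + 204 \sqrt{5} \approx 517.16$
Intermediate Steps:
$V{\left(N \right)} = - 2 \sqrt{-1 + N}$
$H{\left(x \right)} = 8 + x$ ($H{\left(x \right)} = 2 + \frac{2 \left(x + 6\right)}{2} = 2 + \frac{2 \left(6 + x\right)}{2} = 2 + \frac{12 + 2 x}{2} = 2 + \left(6 + x\right) = 8 + x$)
$61 + V{\left(6 \right)} \left(-6\right) H{\left(9 \right)} = 61 + - 2 \sqrt{-1 + 6} \left(-6\right) \left(8 + 9\right) = 61 + - 2 \sqrt{5} \left(-6\right) 17 = 61 + 12 \sqrt{5} \cdot 17 = 61 + 204 \sqrt{5}$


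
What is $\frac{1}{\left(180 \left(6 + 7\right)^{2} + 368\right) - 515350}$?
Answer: $- \frac{1}{484562} \approx -2.0637 \cdot 10^{-6}$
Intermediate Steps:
$\frac{1}{\left(180 \left(6 + 7\right)^{2} + 368\right) - 515350} = \frac{1}{\left(180 \cdot 13^{2} + 368\right) - 515350} = \frac{1}{\left(180 \cdot 169 + 368\right) - 515350} = \frac{1}{\left(30420 + 368\right) - 515350} = \frac{1}{30788 - 515350} = \frac{1}{-484562} = - \frac{1}{484562}$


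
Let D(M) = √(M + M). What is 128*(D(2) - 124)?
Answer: -15616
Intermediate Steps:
D(M) = √2*√M (D(M) = √(2*M) = √2*√M)
128*(D(2) - 124) = 128*(√2*√2 - 124) = 128*(2 - 124) = 128*(-122) = -15616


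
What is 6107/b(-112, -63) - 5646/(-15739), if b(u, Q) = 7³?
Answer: 98054651/5398477 ≈ 18.163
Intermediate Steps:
b(u, Q) = 343
6107/b(-112, -63) - 5646/(-15739) = 6107/343 - 5646/(-15739) = 6107*(1/343) - 5646*(-1/15739) = 6107/343 + 5646/15739 = 98054651/5398477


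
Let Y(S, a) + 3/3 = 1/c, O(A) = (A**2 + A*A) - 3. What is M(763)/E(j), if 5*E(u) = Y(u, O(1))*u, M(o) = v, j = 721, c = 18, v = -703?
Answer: 63270/12257 ≈ 5.1619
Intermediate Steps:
O(A) = -3 + 2*A**2 (O(A) = (A**2 + A**2) - 3 = 2*A**2 - 3 = -3 + 2*A**2)
Y(S, a) = -17/18 (Y(S, a) = -1 + 1/18 = -17/18)
M(o) = -703
E(u) = -17*u/90 (E(u) = (-17*u/18)/5 = -17*u/90)
M(763)/E(j) = -703/((-17/90*721)) = -703/(-12257/90) = -703*(-90/12257) = 63270/12257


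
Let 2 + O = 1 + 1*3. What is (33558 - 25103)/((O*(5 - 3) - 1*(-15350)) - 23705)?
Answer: -8455/8351 ≈ -1.0125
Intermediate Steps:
O = 2 (O = -2 + (1 + 1*3) = -2 + (1 + 3) = -2 + 4 = 2)
(33558 - 25103)/((O*(5 - 3) - 1*(-15350)) - 23705) = (33558 - 25103)/((2*(5 - 3) - 1*(-15350)) - 23705) = 8455/((2*2 + 15350) - 23705) = 8455/((4 + 15350) - 23705) = 8455/(15354 - 23705) = 8455/(-8351) = 8455*(-1/8351) = -8455/8351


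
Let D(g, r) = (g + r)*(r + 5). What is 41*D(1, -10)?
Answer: 1845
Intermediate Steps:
D(g, r) = (5 + r)*(g + r) (D(g, r) = (g + r)*(5 + r) = (5 + r)*(g + r))
41*D(1, -10) = 41*((-10)² + 5*1 + 5*(-10) + 1*(-10)) = 41*(100 + 5 - 50 - 10) = 41*45 = 1845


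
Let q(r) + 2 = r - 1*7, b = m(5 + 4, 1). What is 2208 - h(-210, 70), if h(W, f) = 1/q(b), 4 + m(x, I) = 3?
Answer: 22081/10 ≈ 2208.1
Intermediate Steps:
m(x, I) = -1 (m(x, I) = -4 + 3 = -1)
b = -1
q(r) = -9 + r (q(r) = -2 + (r - 1*7) = -2 + (r - 7) = -2 + (-7 + r) = -9 + r)
h(W, f) = -⅒ (h(W, f) = 1/(-9 - 1) = 1/(-10) = -⅒)
2208 - h(-210, 70) = 2208 - 1*(-⅒) = 2208 + ⅒ = 22081/10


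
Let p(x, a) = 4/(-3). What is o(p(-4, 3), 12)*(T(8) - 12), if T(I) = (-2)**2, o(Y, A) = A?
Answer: -96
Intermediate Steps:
p(x, a) = -4/3 (p(x, a) = 4*(-1/3) = -4/3)
T(I) = 4
o(p(-4, 3), 12)*(T(8) - 12) = 12*(4 - 12) = 12*(-8) = -96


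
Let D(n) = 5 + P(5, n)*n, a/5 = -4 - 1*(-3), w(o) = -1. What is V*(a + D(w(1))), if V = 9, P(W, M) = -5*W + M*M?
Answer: 216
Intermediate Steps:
P(W, M) = M**2 - 5*W (P(W, M) = -5*W + M**2 = M**2 - 5*W)
a = -5 (a = 5*(-4 - 1*(-3)) = 5*(-4 + 3) = 5*(-1) = -5)
D(n) = 5 + n*(-25 + n**2) (D(n) = 5 + (n**2 - 5*5)*n = 5 + (n**2 - 25)*n = 5 + (-25 + n**2)*n = 5 + n*(-25 + n**2))
V*(a + D(w(1))) = 9*(-5 + (5 - (-25 + (-1)**2))) = 9*(-5 + (5 - (-25 + 1))) = 9*(-5 + (5 - 1*(-24))) = 9*(-5 + (5 + 24)) = 9*(-5 + 29) = 9*24 = 216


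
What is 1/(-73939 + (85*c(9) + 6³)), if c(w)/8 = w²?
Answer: -1/18643 ≈ -5.3639e-5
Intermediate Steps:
c(w) = 8*w²
1/(-73939 + (85*c(9) + 6³)) = 1/(-73939 + (85*(8*9²) + 6³)) = 1/(-73939 + (85*(8*81) + 216)) = 1/(-73939 + (85*648 + 216)) = 1/(-73939 + (55080 + 216)) = 1/(-73939 + 55296) = 1/(-18643) = -1/18643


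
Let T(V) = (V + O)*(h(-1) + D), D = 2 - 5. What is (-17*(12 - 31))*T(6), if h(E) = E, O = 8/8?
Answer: -9044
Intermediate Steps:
O = 1 (O = 8*(⅛) = 1)
D = -3
T(V) = -4 - 4*V (T(V) = (V + 1)*(-1 - 3) = (1 + V)*(-4) = -4 - 4*V)
(-17*(12 - 31))*T(6) = (-17*(12 - 31))*(-4 - 4*6) = (-17*(-19))*(-4 - 24) = 323*(-28) = -9044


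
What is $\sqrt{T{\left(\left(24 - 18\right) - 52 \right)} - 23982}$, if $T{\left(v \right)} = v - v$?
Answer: $i \sqrt{23982} \approx 154.86 i$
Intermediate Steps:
$T{\left(v \right)} = 0$
$\sqrt{T{\left(\left(24 - 18\right) - 52 \right)} - 23982} = \sqrt{0 - 23982} = \sqrt{-23982} = i \sqrt{23982}$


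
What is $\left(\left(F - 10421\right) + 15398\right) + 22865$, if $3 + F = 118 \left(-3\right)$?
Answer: $27485$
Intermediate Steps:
$F = -357$ ($F = -3 + 118 \left(-3\right) = -3 - 354 = -357$)
$\left(\left(F - 10421\right) + 15398\right) + 22865 = \left(\left(-357 - 10421\right) + 15398\right) + 22865 = \left(-10778 + 15398\right) + 22865 = 4620 + 22865 = 27485$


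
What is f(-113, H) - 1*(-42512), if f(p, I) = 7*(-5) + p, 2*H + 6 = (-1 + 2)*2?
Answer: 42364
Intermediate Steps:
H = -2 (H = -3 + ((-1 + 2)*2)/2 = -3 + (1*2)/2 = -3 + (½)*2 = -3 + 1 = -2)
f(p, I) = -35 + p
f(-113, H) - 1*(-42512) = (-35 - 113) - 1*(-42512) = -148 + 42512 = 42364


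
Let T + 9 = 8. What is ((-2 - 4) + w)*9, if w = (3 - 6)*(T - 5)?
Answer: 108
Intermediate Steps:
T = -1 (T = -9 + 8 = -1)
w = 18 (w = (3 - 6)*(-1 - 5) = -3*(-6) = 18)
((-2 - 4) + w)*9 = ((-2 - 4) + 18)*9 = (-6 + 18)*9 = 12*9 = 108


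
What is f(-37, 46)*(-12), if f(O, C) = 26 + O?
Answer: 132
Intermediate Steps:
f(-37, 46)*(-12) = (26 - 37)*(-12) = -11*(-12) = 132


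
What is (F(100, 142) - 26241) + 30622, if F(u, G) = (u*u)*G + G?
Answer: 1424523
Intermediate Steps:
F(u, G) = G + G*u² (F(u, G) = u²*G + G = G*u² + G = G + G*u²)
(F(100, 142) - 26241) + 30622 = (142*(1 + 100²) - 26241) + 30622 = (142*(1 + 10000) - 26241) + 30622 = (142*10001 - 26241) + 30622 = (1420142 - 26241) + 30622 = 1393901 + 30622 = 1424523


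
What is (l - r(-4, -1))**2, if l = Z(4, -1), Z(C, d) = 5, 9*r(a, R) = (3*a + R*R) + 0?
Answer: 3136/81 ≈ 38.716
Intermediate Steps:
r(a, R) = a/3 + R**2/9 (r(a, R) = ((3*a + R*R) + 0)/9 = ((3*a + R**2) + 0)/9 = ((R**2 + 3*a) + 0)/9 = (R**2 + 3*a)/9 = a/3 + R**2/9)
l = 5
(l - r(-4, -1))**2 = (5 - ((1/3)*(-4) + (1/9)*(-1)**2))**2 = (5 - (-4/3 + (1/9)*1))**2 = (5 - (-4/3 + 1/9))**2 = (5 - 1*(-11/9))**2 = (5 + 11/9)**2 = (56/9)**2 = 3136/81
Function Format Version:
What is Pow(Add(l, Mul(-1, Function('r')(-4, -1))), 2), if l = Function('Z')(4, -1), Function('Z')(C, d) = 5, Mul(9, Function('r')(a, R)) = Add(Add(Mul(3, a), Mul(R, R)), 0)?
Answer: Rational(3136, 81) ≈ 38.716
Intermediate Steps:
Function('r')(a, R) = Add(Mul(Rational(1, 3), a), Mul(Rational(1, 9), Pow(R, 2))) (Function('r')(a, R) = Mul(Rational(1, 9), Add(Add(Mul(3, a), Mul(R, R)), 0)) = Mul(Rational(1, 9), Add(Add(Mul(3, a), Pow(R, 2)), 0)) = Mul(Rational(1, 9), Add(Add(Pow(R, 2), Mul(3, a)), 0)) = Mul(Rational(1, 9), Add(Pow(R, 2), Mul(3, a))) = Add(Mul(Rational(1, 3), a), Mul(Rational(1, 9), Pow(R, 2))))
l = 5
Pow(Add(l, Mul(-1, Function('r')(-4, -1))), 2) = Pow(Add(5, Mul(-1, Add(Mul(Rational(1, 3), -4), Mul(Rational(1, 9), Pow(-1, 2))))), 2) = Pow(Add(5, Mul(-1, Add(Rational(-4, 3), Mul(Rational(1, 9), 1)))), 2) = Pow(Add(5, Mul(-1, Add(Rational(-4, 3), Rational(1, 9)))), 2) = Pow(Add(5, Mul(-1, Rational(-11, 9))), 2) = Pow(Add(5, Rational(11, 9)), 2) = Pow(Rational(56, 9), 2) = Rational(3136, 81)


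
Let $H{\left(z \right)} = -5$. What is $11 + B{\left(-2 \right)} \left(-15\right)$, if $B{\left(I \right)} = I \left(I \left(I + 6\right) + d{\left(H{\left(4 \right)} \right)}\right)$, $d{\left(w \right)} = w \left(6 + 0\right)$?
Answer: $-1129$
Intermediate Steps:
$d{\left(w \right)} = 6 w$ ($d{\left(w \right)} = w 6 = 6 w$)
$B{\left(I \right)} = I \left(-30 + I \left(6 + I\right)\right)$ ($B{\left(I \right)} = I \left(I \left(I + 6\right) + 6 \left(-5\right)\right) = I \left(I \left(6 + I\right) - 30\right) = I \left(-30 + I \left(6 + I\right)\right)$)
$11 + B{\left(-2 \right)} \left(-15\right) = 11 + - 2 \left(-30 + \left(-2\right)^{2} + 6 \left(-2\right)\right) \left(-15\right) = 11 + - 2 \left(-30 + 4 - 12\right) \left(-15\right) = 11 + \left(-2\right) \left(-38\right) \left(-15\right) = 11 + 76 \left(-15\right) = 11 - 1140 = -1129$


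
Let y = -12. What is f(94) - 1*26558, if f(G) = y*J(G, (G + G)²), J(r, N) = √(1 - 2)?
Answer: -26558 - 12*I ≈ -26558.0 - 12.0*I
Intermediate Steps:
J(r, N) = I (J(r, N) = √(-1) = I)
f(G) = -12*I
f(94) - 1*26558 = -12*I - 1*26558 = -12*I - 26558 = -26558 - 12*I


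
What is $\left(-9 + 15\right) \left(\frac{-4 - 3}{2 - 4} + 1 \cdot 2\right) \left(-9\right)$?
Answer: $-297$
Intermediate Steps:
$\left(-9 + 15\right) \left(\frac{-4 - 3}{2 - 4} + 1 \cdot 2\right) \left(-9\right) = 6 \left(- \frac{7}{-2} + 2\right) \left(-9\right) = 6 \left(\left(-7\right) \left(- \frac{1}{2}\right) + 2\right) \left(-9\right) = 6 \left(\frac{7}{2} + 2\right) \left(-9\right) = 6 \cdot \frac{11}{2} \left(-9\right) = 33 \left(-9\right) = -297$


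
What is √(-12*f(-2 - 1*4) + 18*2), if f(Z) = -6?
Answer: 6*√3 ≈ 10.392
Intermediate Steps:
√(-12*f(-2 - 1*4) + 18*2) = √(-12*(-6) + 18*2) = √(72 + 36) = √108 = 6*√3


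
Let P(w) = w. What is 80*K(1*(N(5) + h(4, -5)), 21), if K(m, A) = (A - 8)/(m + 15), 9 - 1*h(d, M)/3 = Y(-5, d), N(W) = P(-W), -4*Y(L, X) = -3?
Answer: 4160/139 ≈ 29.928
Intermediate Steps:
Y(L, X) = 3/4 (Y(L, X) = -1/4*(-3) = 3/4)
N(W) = -W
h(d, M) = 99/4 (h(d, M) = 27 - 3*3/4 = 27 - 9/4 = 99/4)
K(m, A) = (-8 + A)/(15 + m)
80*K(1*(N(5) + h(4, -5)), 21) = 80*((-8 + 21)/(15 + 1*(-1*5 + 99/4))) = 80*(13/(15 + 1*(-5 + 99/4))) = 80*(13/(15 + 1*(79/4))) = 80*(13/(15 + 79/4)) = 80*(13/(139/4)) = 80*((4/139)*13) = 80*(52/139) = 4160/139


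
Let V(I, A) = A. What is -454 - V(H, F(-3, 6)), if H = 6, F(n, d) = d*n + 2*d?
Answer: -448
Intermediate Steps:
F(n, d) = 2*d + d*n
-454 - V(H, F(-3, 6)) = -454 - 6*(2 - 3) = -454 - 6*(-1) = -454 - 1*(-6) = -454 + 6 = -448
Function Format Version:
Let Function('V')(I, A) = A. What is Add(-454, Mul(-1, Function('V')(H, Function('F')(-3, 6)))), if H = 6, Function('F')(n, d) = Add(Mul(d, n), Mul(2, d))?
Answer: -448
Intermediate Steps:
Function('F')(n, d) = Add(Mul(2, d), Mul(d, n))
Add(-454, Mul(-1, Function('V')(H, Function('F')(-3, 6)))) = Add(-454, Mul(-1, Mul(6, Add(2, -3)))) = Add(-454, Mul(-1, Mul(6, -1))) = Add(-454, Mul(-1, -6)) = Add(-454, 6) = -448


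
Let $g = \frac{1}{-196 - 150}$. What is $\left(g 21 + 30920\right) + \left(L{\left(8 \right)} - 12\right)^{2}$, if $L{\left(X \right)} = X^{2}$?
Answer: $\frac{11633883}{346} \approx 33624.0$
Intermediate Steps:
$g = - \frac{1}{346}$ ($g = \frac{1}{-346} = - \frac{1}{346} \approx -0.0028902$)
$\left(g 21 + 30920\right) + \left(L{\left(8 \right)} - 12\right)^{2} = \left(\left(- \frac{1}{346}\right) 21 + 30920\right) + \left(8^{2} - 12\right)^{2} = \left(- \frac{21}{346} + 30920\right) + \left(64 - 12\right)^{2} = \frac{10698299}{346} + 52^{2} = \frac{10698299}{346} + 2704 = \frac{11633883}{346}$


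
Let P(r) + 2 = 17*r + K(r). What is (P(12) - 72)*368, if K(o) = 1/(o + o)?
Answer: 143566/3 ≈ 47855.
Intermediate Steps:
K(o) = 1/(2*o)
P(r) = -2 + 1/(2*r) + 17*r (P(r) = -2 + (17*r + 1/(2*r)) = -2 + (1/(2*r) + 17*r) = -2 + 1/(2*r) + 17*r)
(P(12) - 72)*368 = ((-2 + (½)/12 + 17*12) - 72)*368 = ((-2 + (½)*(1/12) + 204) - 72)*368 = ((-2 + 1/24 + 204) - 72)*368 = (4849/24 - 72)*368 = (3121/24)*368 = 143566/3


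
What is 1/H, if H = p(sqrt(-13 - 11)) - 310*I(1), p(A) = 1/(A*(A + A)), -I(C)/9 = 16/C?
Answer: 48/2142719 ≈ 2.2401e-5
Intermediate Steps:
I(C) = -144/C
p(A) = 1/(2*A**2) (p(A) = 1/(A*(2*A)) = 1/(2*A**2))
H = 2142719/48 (H = 1/(2*(sqrt(-13 - 11))**2) - (-44640)/1 = 1/(2*(sqrt(-24))**2) - (-44640) = 1/(2*(2*I*sqrt(6))**2) - 310*(-144) = (1/2)*(-1/24) + 44640 = -1/48 + 44640 = 2142719/48 ≈ 44640.)
1/H = 1/(2142719/48) = 48/2142719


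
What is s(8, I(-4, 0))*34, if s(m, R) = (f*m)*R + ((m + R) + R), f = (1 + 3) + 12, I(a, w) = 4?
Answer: 17952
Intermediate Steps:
f = 16 (f = 4 + 12 = 16)
s(m, R) = m + 2*R + 16*R*m (s(m, R) = (16*m)*R + ((m + R) + R) = 16*R*m + ((R + m) + R) = 16*R*m + (m + 2*R) = m + 2*R + 16*R*m)
s(8, I(-4, 0))*34 = (8 + 2*4 + 16*4*8)*34 = (8 + 8 + 512)*34 = 528*34 = 17952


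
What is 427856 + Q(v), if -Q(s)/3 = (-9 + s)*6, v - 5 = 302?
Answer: 422492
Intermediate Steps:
v = 307 (v = 5 + 302 = 307)
Q(s) = 162 - 18*s (Q(s) = -3*(-9 + s)*6 = -3*(-54 + 6*s) = 162 - 18*s)
427856 + Q(v) = 427856 + (162 - 18*307) = 427856 + (162 - 5526) = 427856 - 5364 = 422492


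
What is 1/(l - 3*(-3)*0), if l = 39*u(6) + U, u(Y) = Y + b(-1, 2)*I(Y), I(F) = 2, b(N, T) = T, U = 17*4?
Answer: 1/458 ≈ 0.0021834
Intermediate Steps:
U = 68
u(Y) = 4 + Y (u(Y) = Y + 2*2 = Y + 4 = 4 + Y)
l = 458 (l = 39*(4 + 6) + 68 = 39*10 + 68 = 390 + 68 = 458)
1/(l - 3*(-3)*0) = 1/(458 - 3*(-3)*0) = 1/(458 + 9*0) = 1/(458 + 0) = 1/458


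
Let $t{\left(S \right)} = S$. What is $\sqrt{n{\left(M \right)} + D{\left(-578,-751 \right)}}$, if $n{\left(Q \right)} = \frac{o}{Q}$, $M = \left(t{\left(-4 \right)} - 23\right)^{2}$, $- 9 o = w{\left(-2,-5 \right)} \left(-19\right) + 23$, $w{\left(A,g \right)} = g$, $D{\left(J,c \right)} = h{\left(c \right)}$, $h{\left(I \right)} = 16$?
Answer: $\frac{\sqrt{104858}}{81} \approx 3.9977$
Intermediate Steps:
$D{\left(J,c \right)} = 16$
$o = - \frac{118}{9}$ ($o = - \frac{\left(-5\right) \left(-19\right) + 23}{9} = - \frac{95 + 23}{9} = \left(- \frac{1}{9}\right) 118 = - \frac{118}{9} \approx -13.111$)
$M = 729$ ($M = \left(-4 - 23\right)^{2} = \left(-27\right)^{2} = 729$)
$n{\left(Q \right)} = - \frac{118}{9 Q}$
$\sqrt{n{\left(M \right)} + D{\left(-578,-751 \right)}} = \sqrt{- \frac{118}{9 \cdot 729} + 16} = \sqrt{\left(- \frac{118}{9}\right) \frac{1}{729} + 16} = \sqrt{- \frac{118}{6561} + 16} = \sqrt{\frac{104858}{6561}} = \frac{\sqrt{104858}}{81}$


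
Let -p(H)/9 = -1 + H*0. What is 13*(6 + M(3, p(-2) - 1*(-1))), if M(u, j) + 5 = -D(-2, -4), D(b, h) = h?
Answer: 65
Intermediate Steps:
p(H) = 9 (p(H) = -9*(-1 + H*0) = -9*(-1 + 0) = -9*(-1) = 9)
M(u, j) = -1 (M(u, j) = -5 - 1*(-4) = -5 + 4 = -1)
13*(6 + M(3, p(-2) - 1*(-1))) = 13*(6 - 1) = 13*5 = 65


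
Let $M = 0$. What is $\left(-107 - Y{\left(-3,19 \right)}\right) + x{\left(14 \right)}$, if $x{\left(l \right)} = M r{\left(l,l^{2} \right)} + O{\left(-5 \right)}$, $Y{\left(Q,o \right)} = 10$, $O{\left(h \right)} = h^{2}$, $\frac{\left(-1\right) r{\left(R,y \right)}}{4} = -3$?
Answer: $-92$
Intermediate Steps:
$r{\left(R,y \right)} = 12$ ($r{\left(R,y \right)} = \left(-4\right) \left(-3\right) = 12$)
$x{\left(l \right)} = 25$ ($x{\left(l \right)} = 0 \cdot 12 + \left(-5\right)^{2} = 0 + 25 = 25$)
$\left(-107 - Y{\left(-3,19 \right)}\right) + x{\left(14 \right)} = \left(-107 - 10\right) + 25 = -117 + 25 = -92$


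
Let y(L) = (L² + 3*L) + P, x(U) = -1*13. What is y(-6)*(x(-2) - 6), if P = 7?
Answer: -475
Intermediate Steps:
x(U) = -13
y(L) = 7 + L² + 3*L (y(L) = (L² + 3*L) + 7 = 7 + L² + 3*L)
y(-6)*(x(-2) - 6) = (7 + (-6)² + 3*(-6))*(-13 - 6) = (7 + 36 - 18)*(-19) = 25*(-19) = -475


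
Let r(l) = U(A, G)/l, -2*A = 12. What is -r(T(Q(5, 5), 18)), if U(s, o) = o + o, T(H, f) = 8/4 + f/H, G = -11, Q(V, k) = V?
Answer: 55/14 ≈ 3.9286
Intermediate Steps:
A = -6 (A = -1/2*12 = -6)
T(H, f) = 2 + f/H (T(H, f) = 8*(1/4) + f/H = 2 + f/H)
U(s, o) = 2*o
r(l) = -22/l (r(l) = (2*(-11))/l = -22/l)
-r(T(Q(5, 5), 18)) = -(-22)/(2 + 18/5) = -(-22)/28/5 = -(-22)*5/28 = -1*(-55/14) = 55/14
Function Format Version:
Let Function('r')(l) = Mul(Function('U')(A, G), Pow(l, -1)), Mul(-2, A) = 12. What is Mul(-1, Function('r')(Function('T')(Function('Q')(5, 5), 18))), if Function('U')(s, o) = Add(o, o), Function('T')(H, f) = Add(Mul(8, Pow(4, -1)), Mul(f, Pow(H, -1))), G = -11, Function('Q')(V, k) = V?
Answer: Rational(55, 14) ≈ 3.9286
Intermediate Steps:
A = -6 (A = Mul(Rational(-1, 2), 12) = -6)
Function('T')(H, f) = Add(2, Mul(f, Pow(H, -1))) (Function('T')(H, f) = Add(Mul(8, Rational(1, 4)), Mul(f, Pow(H, -1))) = Add(2, Mul(f, Pow(H, -1))))
Function('U')(s, o) = Mul(2, o)
Function('r')(l) = Mul(-22, Pow(l, -1)) (Function('r')(l) = Mul(Mul(2, -11), Pow(l, -1)) = Mul(-22, Pow(l, -1)))
Mul(-1, Function('r')(Function('T')(Function('Q')(5, 5), 18))) = Mul(-1, Mul(-22, Pow(Add(2, Mul(18, Pow(5, -1))), -1))) = Mul(-1, Mul(-22, Pow(Add(2, Mul(18, Rational(1, 5))), -1))) = Mul(-1, Mul(-22, Pow(Add(2, Rational(18, 5)), -1))) = Mul(-1, Mul(-22, Pow(Rational(28, 5), -1))) = Mul(-1, Mul(-22, Rational(5, 28))) = Mul(-1, Rational(-55, 14)) = Rational(55, 14)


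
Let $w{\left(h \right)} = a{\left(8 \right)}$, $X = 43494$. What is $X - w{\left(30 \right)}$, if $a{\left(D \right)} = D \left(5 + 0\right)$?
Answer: $43454$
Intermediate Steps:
$a{\left(D \right)} = 5 D$ ($a{\left(D \right)} = D 5 = 5 D$)
$w{\left(h \right)} = 40$ ($w{\left(h \right)} = 5 \cdot 8 = 40$)
$X - w{\left(30 \right)} = 43494 - 40 = 43454$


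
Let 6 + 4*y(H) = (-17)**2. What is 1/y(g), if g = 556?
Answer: 4/283 ≈ 0.014134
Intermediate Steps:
y(H) = 283/4 (y(H) = -3/2 + (1/4)*(-17)**2 = -3/2 + (1/4)*289 = -3/2 + 289/4 = 283/4)
1/y(g) = 1/(283/4) = 4/283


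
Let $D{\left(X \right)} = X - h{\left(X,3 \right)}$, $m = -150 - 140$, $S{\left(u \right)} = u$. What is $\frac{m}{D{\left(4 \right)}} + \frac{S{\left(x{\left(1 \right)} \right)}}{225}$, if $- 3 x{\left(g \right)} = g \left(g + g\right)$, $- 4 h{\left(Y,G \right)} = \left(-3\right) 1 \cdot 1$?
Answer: $- \frac{783026}{8775} \approx -89.234$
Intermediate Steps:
$h{\left(Y,G \right)} = \frac{3}{4}$ ($h{\left(Y,G \right)} = - \frac{\left(-3\right) 1 \cdot 1}{4} = - \frac{\left(-3\right) 1}{4} = \left(- \frac{1}{4}\right) \left(-3\right) = \frac{3}{4}$)
$x{\left(g \right)} = - \frac{2 g^{2}}{3}$ ($x{\left(g \right)} = - \frac{g \left(g + g\right)}{3} = - \frac{g 2 g}{3} = - \frac{2 g^{2}}{3}$)
$m = -290$
$D{\left(X \right)} = - \frac{3}{4} + X$ ($D{\left(X \right)} = X - \frac{3}{4} = - \frac{3}{4} + X$)
$\frac{m}{D{\left(4 \right)}} + \frac{S{\left(x{\left(1 \right)} \right)}}{225} = - \frac{290}{- \frac{3}{4} + 4} + \frac{\left(- \frac{2}{3}\right) 1^{2}}{225} = - \frac{290}{\frac{13}{4}} + \left(- \frac{2}{3}\right) 1 \cdot \frac{1}{225} = \left(-290\right) \frac{4}{13} - \frac{2}{675} = - \frac{1160}{13} - \frac{2}{675} = - \frac{783026}{8775}$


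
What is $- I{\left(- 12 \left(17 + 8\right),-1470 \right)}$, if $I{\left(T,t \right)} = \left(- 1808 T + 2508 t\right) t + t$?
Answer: $-4622207730$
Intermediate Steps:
$I{\left(T,t \right)} = t + t \left(- 1808 T + 2508 t\right)$ ($I{\left(T,t \right)} = t \left(- 1808 T + 2508 t\right) + t = t + t \left(- 1808 T + 2508 t\right)$)
$- I{\left(- 12 \left(17 + 8\right),-1470 \right)} = - \left(-1470\right) \left(1 - 1808 \left(- 12 \left(17 + 8\right)\right) + 2508 \left(-1470\right)\right) = - \left(-1470\right) \left(1 - 1808 \left(\left(-12\right) 25\right) - 3686760\right) = - \left(-1470\right) \left(1 - -542400 - 3686760\right) = - \left(-1470\right) \left(1 + 542400 - 3686760\right) = - \left(-1470\right) \left(-3144359\right) = \left(-1\right) 4622207730 = -4622207730$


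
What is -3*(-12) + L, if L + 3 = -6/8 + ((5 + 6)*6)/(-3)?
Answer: 41/4 ≈ 10.250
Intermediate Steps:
L = -103/4 (L = -3 + (-6/8 + ((5 + 6)*6)/(-3)) = -3 + (-6*⅛ + (11*6)*(-⅓)) = -3 + (-¾ + 66*(-⅓)) = -3 + (-¾ - 22) = -3 - 91/4 = -103/4 ≈ -25.750)
-3*(-12) + L = -3*(-12) - 103/4 = 36 - 103/4 = 41/4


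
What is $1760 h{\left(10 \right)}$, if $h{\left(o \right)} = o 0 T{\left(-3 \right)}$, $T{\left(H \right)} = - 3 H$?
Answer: $0$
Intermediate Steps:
$h{\left(o \right)} = 0$ ($h{\left(o \right)} = o 0 \left(\left(-3\right) \left(-3\right)\right) = 0 \cdot 9 = 0$)
$1760 h{\left(10 \right)} = 1760 \cdot 0 = 0$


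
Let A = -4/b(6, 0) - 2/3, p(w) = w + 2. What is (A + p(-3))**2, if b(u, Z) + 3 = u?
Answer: 9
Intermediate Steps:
p(w) = 2 + w
b(u, Z) = -3 + u
A = -2 (A = -4/(-3 + 6) - 2/3 = -4/3 - 2*1/3 = -4*1/3 - 2/3 = -4/3 - 2/3 = -2)
(A + p(-3))**2 = (-2 + (2 - 3))**2 = (-2 - 1)**2 = (-3)**2 = 9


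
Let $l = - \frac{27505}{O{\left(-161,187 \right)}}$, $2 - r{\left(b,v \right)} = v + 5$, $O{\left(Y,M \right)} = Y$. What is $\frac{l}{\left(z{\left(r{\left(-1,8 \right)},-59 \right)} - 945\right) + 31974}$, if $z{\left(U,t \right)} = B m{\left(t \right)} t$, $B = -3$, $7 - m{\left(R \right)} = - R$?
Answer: $\frac{5501}{702765} \approx 0.0078277$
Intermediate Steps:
$m{\left(R \right)} = 7 + R$ ($m{\left(R \right)} = 7 - - R = 7 + R$)
$r{\left(b,v \right)} = -3 - v$ ($r{\left(b,v \right)} = 2 - \left(v + 5\right) = 2 - \left(5 + v\right) = -3 - v$)
$z{\left(U,t \right)} = t \left(-21 - 3 t\right)$ ($z{\left(U,t \right)} = - 3 \left(7 + t\right) t = \left(-21 - 3 t\right) t = t \left(-21 - 3 t\right)$)
$l = \frac{27505}{161}$ ($l = - \frac{27505}{-161} = \left(-27505\right) \left(- \frac{1}{161}\right) = \frac{27505}{161} \approx 170.84$)
$\frac{l}{\left(z{\left(r{\left(-1,8 \right)},-59 \right)} - 945\right) + 31974} = \frac{27505}{161 \left(\left(\left(-3\right) \left(-59\right) \left(7 - 59\right) - 945\right) + 31974\right)} = \frac{27505}{161 \left(\left(\left(-3\right) \left(-59\right) \left(-52\right) - 945\right) + 31974\right)} = \frac{27505}{161 \left(\left(-9204 - 945\right) + 31974\right)} = \frac{27505}{161 \left(-10149 + 31974\right)} = \frac{27505}{161 \cdot 21825} = \frac{27505}{161} \cdot \frac{1}{21825} = \frac{5501}{702765}$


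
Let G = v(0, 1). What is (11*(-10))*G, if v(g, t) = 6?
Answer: -660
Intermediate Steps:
G = 6
(11*(-10))*G = (11*(-10))*6 = -110*6 = -660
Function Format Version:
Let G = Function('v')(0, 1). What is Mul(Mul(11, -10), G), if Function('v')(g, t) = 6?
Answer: -660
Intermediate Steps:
G = 6
Mul(Mul(11, -10), G) = Mul(Mul(11, -10), 6) = Mul(-110, 6) = -660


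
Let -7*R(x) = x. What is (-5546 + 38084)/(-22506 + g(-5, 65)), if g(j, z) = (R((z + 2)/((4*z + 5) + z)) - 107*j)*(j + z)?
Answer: 1252713/369302 ≈ 3.3921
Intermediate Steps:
R(x) = -x/7
g(j, z) = (j + z)*(-107*j - (2 + z)/(7*(5 + 5*z))) (g(j, z) = (-(z + 2)/(7*((4*z + 5) + z)) - 107*j)*(j + z) = (-(2 + z)/(7*((5 + 4*z) + z)) - 107*j)*(j + z) = (-(2 + z)/(7*(5 + 5*z)) - 107*j)*(j + z) = (-107*j - (2 + z)/(7*(5 + 5*z)))*(j + z) = (j + z)*(-107*j - (2 + z)/(7*(5 + 5*z))))
(-5546 + 38084)/(-22506 + g(-5, 65)) = (-5546 + 38084)/(-22506 - (-5*(2 + 65) + 65*(2 + 65) + 3745*(-5)*(1 + 65)*(-5 + 65))/(35 + 35*65)) = 32538/(-22506 - (-5*67 + 65*67 + 3745*(-5)*66*60)/(35 + 2275)) = 32538/(-22506 - 1*(-335 + 4355 - 74151000)/2310) = 32538/(-22506 - 1*1/2310*(-74146980)) = 32538/(-22506 + 2471566/77) = 32538/(738604/77) = 32538*(77/738604) = 1252713/369302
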